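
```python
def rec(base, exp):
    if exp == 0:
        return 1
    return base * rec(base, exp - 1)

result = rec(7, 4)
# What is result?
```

rec(7, 4) = 7 * 7 * 7 * 7 = 2401

Answer: 2401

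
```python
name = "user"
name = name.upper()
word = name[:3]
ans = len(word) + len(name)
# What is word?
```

Trace:
`name = "user"` → name = 'user'
`name = name.upper()` → name = 'USER'
`word = name[:3]` → word = 'USE'
`ans = len(word) + len(name)` → ans = 7
So word = 'USE'

Answer: 'USE'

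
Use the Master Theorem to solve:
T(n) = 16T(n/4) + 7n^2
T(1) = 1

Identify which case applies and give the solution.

a=16, b=4, f(n)=7n^2. log_4(16) = 2. Since c=2 = 2, Case 2 applies: T(n) = Θ(n^log_b(a) · log n) = O(n^2 log n).

Answer: O(n^2 log n) - Case 2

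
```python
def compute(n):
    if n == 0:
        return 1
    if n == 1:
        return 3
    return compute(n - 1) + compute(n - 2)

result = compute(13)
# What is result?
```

Build up from base cases: compute(0)=1, compute(1)=3, compute(2)=4, compute(3)=7, compute(4)=11, compute(5)=18, compute(6)=29, ..., compute(13)=843

Answer: 843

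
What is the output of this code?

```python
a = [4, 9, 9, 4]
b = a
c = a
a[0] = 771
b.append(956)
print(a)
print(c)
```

Key concept: multiple aliases.
Step by step:
`a = [4, 9, 9, 4]` → a = [4, 9, 9, 4]
`b = a` → b = [4, 9, 9, 4] (same object as a)
`c = a` → c = [4, 9, 9, 4] (same object as a, b)
`a[0] = 771` → a = [771, 9, 9, 4] (same object as b, c); b = [771, 9, 9, 4] (same object as a, c); c = [771, 9, 9, 4] (same object as a, b)
`b.append(956)` → a = [771, 9, 9, 4, 956] (same object as b, c); b = [771, 9, 9, 4, 956] (same object as a, c); c = [771, 9, 9, 4, 956] (same object as a, b)
`print(a)` → prints [771, 9, 9, 4, 956]
`print(c)` → prints [771, 9, 9, 4, 956]

Answer:
[771, 9, 9, 4, 956]
[771, 9, 9, 4, 956]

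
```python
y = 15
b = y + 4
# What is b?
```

Trace:
`y = 15` → y = 15
`b = y + 4` → b = 19
So b = 19

Answer: 19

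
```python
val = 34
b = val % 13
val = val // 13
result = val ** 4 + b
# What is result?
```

Trace:
`val = 34` → val = 34
`b = val % 13` → b = 8
`val = val // 13` → val = 2
`result = val ** 4 + b` → result = 24
So result = 24

Answer: 24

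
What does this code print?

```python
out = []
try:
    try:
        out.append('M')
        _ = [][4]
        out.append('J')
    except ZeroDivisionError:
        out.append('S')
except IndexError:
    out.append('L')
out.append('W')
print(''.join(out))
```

Execution trace: 'M' (try body) → 'L' (outer except IndexError) → 'W' (after the try/except). Output: MLW

Answer: MLW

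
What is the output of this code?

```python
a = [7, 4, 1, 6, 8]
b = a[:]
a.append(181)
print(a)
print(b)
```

Key concept: slice [:] creates copy.
Step by step:
`a = [7, 4, 1, 6, 8]` → a = [7, 4, 1, 6, 8]
`b = a[:]` → b = [7, 4, 1, 6, 8]
`a.append(181)` → a = [7, 4, 1, 6, 8, 181]
`print(a)` → prints [7, 4, 1, 6, 8, 181]
`print(b)` → prints [7, 4, 1, 6, 8]

Answer:
[7, 4, 1, 6, 8, 181]
[7, 4, 1, 6, 8]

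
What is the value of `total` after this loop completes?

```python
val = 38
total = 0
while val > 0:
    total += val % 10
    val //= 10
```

Sum digits of 38
`total` takes the values: 0 → 8 → 11

Answer: 11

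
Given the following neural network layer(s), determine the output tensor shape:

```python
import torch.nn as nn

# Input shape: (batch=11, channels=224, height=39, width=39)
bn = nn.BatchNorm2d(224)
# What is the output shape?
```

Input: (11, 224, 39, 39) -> Output: (11, 224, 39, 39)

Answer: (11, 224, 39, 39)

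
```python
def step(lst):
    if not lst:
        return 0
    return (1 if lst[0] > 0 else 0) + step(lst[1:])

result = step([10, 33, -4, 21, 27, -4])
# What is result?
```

Count of positive elements in [10, 33, -4, 21, 27, -4] = 4

Answer: 4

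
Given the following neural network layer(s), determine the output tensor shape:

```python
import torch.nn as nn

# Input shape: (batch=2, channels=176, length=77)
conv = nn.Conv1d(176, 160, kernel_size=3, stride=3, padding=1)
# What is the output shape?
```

Input: (2, 176, 77) -> Output: (2, 160, 26)

Answer: (2, 160, 26)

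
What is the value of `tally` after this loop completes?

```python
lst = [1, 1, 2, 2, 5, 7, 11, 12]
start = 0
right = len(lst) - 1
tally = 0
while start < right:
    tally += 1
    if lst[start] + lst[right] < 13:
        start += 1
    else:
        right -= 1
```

Steps to find pair summing to 13
`tally` takes the values: 0 → 1 → 2 → 3 → 4 → 5 → 6 → 7

Answer: 7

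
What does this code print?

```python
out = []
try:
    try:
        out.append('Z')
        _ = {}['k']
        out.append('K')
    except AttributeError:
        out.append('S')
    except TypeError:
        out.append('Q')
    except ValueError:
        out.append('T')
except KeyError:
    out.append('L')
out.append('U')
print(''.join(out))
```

Execution trace: 'Z' (try body) → 'L' (outer except KeyError) → 'U' (after the try/except). Output: ZLU

Answer: ZLU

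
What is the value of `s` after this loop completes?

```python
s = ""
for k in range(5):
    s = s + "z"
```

Repeat 'z' 5 times
`s` takes the values: "" → "z" → "zz" → "zzz" → "zzzz" → "zzzzz"

Answer: "zzzzz"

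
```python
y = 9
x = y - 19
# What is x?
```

Trace:
`y = 9` → y = 9
`x = y - 19` → x = -10
So x = -10

Answer: -10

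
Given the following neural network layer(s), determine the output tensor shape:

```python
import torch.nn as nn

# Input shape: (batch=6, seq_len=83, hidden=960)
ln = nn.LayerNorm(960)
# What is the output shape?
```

Input: (6, 83, 960) -> Output: (6, 83, 960)

Answer: (6, 83, 960)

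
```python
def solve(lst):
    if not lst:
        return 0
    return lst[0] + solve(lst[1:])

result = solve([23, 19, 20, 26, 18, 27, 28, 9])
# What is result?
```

23 + 19 + 20 + 26 + 18 + 27 + 28 + 9 + 0 = 170

Answer: 170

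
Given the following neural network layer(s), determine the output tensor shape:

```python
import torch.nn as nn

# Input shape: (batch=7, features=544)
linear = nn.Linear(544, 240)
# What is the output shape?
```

Input: (7, 544) -> Output: (7, 240)

Answer: (7, 240)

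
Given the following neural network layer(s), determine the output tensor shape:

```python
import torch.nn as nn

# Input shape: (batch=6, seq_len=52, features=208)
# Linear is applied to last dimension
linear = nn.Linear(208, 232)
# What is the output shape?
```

Input: (6, 52, 208) -> Output: (6, 52, 232)

Answer: (6, 52, 232)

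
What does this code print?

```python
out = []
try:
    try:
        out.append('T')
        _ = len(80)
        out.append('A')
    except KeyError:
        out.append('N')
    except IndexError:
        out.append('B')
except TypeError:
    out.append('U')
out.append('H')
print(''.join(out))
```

Execution trace: 'T' (try body) → 'U' (outer except TypeError) → 'H' (after the try/except). Output: TUH

Answer: TUH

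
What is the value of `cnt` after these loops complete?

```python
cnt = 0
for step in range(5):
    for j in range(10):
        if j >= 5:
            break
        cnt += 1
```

Inner breaks at 5, outer runs 5 times
`cnt` takes the values: 0 → 1 → 2 → 3 → 4 → 5 → 6 → 7 → 8 → 9 → 10 → 11 → 12 → 13 → 14 → 15 → 16 → 17 → 18 → 19 → 20 → 21 → 22 → 23 → 24 → 25

Answer: 25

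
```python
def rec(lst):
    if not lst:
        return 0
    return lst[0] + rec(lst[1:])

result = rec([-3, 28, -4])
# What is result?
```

(-3) + 28 + (-4) + 0 = 21

Answer: 21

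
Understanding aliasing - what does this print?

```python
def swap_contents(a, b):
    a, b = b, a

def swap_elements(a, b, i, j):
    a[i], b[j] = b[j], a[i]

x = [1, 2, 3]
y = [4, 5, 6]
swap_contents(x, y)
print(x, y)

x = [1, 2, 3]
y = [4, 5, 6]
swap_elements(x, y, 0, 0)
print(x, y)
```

Key concept: parameter rebinding vs mutation.
Step by step:
`x = [1, 2, 3]` → x = [1, 2, 3]
`y = [4, 5, 6]` → y = [4, 5, 6]
`swap_contents(x, y)` → no visible change to tracked variables
`print(x, y)` → prints [1, 2, 3] [4, 5, 6]
`x = [1, 2, 3]` → x = [1, 2, 3]
`y = [4, 5, 6]` → y = [4, 5, 6]
`swap_elements(x, y, 0, 0)` → x = [4, 2, 3]; y = [1, 5, 6]
`print(x, y)` → prints [4, 2, 3] [1, 5, 6]

Answer:
[1, 2, 3] [4, 5, 6]
[4, 2, 3] [1, 5, 6]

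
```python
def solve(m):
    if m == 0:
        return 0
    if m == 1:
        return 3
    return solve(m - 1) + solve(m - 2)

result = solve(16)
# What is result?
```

Build up from base cases: solve(0)=0, solve(1)=3, solve(2)=3, solve(3)=6, solve(4)=9, solve(5)=15, solve(6)=24, ..., solve(16)=2961

Answer: 2961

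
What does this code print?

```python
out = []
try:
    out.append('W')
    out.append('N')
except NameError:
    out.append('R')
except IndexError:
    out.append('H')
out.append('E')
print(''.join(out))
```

Execution trace: 'W' (try body) → 'N' (try body, no exception) → 'E' (after the try/except). Output: WNE

Answer: WNE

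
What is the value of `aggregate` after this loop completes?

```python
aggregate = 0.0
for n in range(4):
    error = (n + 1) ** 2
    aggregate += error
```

Sum of squared losses 1² + 2² + ... + 4²
`aggregate` takes the values: 0.0 → 1.0 → 5.0 → 14.0 → 30.0

Answer: 30.0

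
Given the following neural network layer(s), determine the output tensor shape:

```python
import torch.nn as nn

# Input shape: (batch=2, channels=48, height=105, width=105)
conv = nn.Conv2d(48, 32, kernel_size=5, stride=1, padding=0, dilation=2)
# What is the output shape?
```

Input: (2, 48, 105, 105) -> Output: (2, 32, 97, 97)

Answer: (2, 32, 97, 97)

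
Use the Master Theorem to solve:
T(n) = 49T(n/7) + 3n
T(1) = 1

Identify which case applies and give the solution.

a=49, b=7, f(n)=3n. log_7(49) = 2. Since c=1 < 2, Case 1 applies: T(n) = Θ(n^log_b(a)) = O(n^2).

Answer: O(n^2) - Case 1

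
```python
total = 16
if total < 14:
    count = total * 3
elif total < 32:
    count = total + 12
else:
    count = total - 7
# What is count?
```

Trace:
`total = 16` → total = 16
`if total < 14: ...` → total < 14 is False, total < 32 is True → count = 28
So count = 28

Answer: 28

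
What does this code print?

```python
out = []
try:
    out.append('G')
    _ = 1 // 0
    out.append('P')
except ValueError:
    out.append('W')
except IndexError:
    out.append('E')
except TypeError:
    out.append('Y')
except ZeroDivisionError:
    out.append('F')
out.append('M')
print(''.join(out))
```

Execution trace: 'G' (try body) → 'F' (except ZeroDivisionError) → 'M' (after the try/except). Output: GFM

Answer: GFM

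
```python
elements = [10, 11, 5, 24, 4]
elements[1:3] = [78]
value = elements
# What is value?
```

Trace:
`elements = [10, 11, 5, 24, 4]` → elements = [10, 11, 5, 24, 4]
`elements[1:3] = [78]` → elements = [10, 78, 24, 4]
`value = elements` → value = [10, 78, 24, 4]
So value = [10, 78, 24, 4]

Answer: [10, 78, 24, 4]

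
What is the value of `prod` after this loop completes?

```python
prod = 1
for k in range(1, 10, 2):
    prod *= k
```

Product of 1, 3, 5, ... up to 9
`prod` takes the values: 1 → 3 → 15 → 105 → 945

Answer: 945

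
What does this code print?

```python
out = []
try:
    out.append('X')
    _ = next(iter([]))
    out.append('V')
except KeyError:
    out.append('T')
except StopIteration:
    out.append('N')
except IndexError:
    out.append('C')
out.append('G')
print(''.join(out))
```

Execution trace: 'X' (try body) → 'N' (except StopIteration) → 'G' (after the try/except). Output: XNG

Answer: XNG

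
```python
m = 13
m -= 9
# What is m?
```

Trace:
`m = 13` → m = 13
`m -= 9` → m = 4
So m = 4

Answer: 4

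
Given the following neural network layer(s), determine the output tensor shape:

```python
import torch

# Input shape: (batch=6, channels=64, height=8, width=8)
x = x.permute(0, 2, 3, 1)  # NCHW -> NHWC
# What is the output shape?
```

Input: (6, 64, 8, 8) -> Output: (6, 8, 8, 64)

Answer: (6, 8, 8, 64)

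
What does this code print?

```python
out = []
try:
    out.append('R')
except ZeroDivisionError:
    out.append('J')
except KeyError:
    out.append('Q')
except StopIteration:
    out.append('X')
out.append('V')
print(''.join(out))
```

Execution trace: 'R' (try body, no exception) → 'V' (after the try/except). Output: RV

Answer: RV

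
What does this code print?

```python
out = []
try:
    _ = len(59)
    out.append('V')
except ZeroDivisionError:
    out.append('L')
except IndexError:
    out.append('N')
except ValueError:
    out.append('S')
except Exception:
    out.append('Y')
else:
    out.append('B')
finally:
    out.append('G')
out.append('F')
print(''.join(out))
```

Execution trace: 'Y' (except Exception) → 'G' (finally) → 'F' (after the try/except). Output: YGF

Answer: YGF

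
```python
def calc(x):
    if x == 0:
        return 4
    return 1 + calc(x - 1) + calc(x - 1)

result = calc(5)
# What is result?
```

calc(x) = 1 + 2·calc(x-1), calc(0)=4. Closed form: (4+1)·2^5 - 1 = 159.

Answer: 159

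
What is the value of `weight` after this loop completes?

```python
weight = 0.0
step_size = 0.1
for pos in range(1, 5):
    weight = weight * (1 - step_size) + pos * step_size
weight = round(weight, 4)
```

Moving average with lr=0.1
`weight` takes the values: 0.0 → 0.1 → 0.29 → 0.561 → 0.9049

Answer: 0.9049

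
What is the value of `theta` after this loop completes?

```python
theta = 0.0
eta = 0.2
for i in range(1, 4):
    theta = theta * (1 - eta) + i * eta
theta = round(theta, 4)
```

Moving average with lr=0.2
`theta` takes the values: 0.0 → 0.2 → 0.56 → 1.048

Answer: 1.048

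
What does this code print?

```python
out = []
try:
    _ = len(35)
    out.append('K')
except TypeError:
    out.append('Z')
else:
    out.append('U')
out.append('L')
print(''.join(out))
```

Execution trace: 'Z' (except TypeError) → 'L' (after the try/except). Output: ZL

Answer: ZL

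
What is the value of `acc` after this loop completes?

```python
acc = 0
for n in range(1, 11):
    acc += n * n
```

Sum of squares 1² to 10² = 385
`acc` takes the values: 0 → 1 → 5 → 14 → 30 → 55 → 91 → 140 → 204 → 285 → 385

Answer: 385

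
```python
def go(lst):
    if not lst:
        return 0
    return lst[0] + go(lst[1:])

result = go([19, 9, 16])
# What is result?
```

19 + 9 + 16 + 0 = 44

Answer: 44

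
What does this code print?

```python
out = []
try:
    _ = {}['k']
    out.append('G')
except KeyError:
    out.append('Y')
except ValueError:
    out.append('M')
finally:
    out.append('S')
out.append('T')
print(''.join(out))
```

Execution trace: 'Y' (except KeyError) → 'S' (finally) → 'T' (after the try/except). Output: YST

Answer: YST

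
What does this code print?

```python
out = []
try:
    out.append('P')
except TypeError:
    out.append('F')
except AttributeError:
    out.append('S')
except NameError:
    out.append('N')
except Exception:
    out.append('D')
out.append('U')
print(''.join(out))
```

Execution trace: 'P' (try body, no exception) → 'U' (after the try/except). Output: PU

Answer: PU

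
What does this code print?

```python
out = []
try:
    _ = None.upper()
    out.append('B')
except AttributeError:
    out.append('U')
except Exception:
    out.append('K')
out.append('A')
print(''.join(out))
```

Execution trace: 'U' (except AttributeError) → 'A' (after the try/except). Output: UA

Answer: UA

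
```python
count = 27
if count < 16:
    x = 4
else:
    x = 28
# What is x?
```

Trace:
`count = 27` → count = 27
`if count < 16: ...` → count < 16 is False, take else branch → x = 28
So x = 28

Answer: 28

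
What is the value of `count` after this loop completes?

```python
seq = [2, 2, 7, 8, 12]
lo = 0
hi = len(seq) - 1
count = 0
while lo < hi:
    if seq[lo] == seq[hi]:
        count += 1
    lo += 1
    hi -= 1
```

Count matching pairs from ends
`count` takes the values: 0

Answer: 0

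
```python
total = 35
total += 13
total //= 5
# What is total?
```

Trace:
`total = 35` → total = 35
`total += 13` → total = 48
`total //= 5` → total = 9
So total = 9

Answer: 9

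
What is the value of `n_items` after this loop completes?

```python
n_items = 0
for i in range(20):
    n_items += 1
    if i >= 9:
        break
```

Loop breaks when i reaches 9, n_items is 10
`n_items` takes the values: 0 → 1 → 2 → 3 → 4 → 5 → 6 → 7 → 8 → 9 → 10

Answer: 10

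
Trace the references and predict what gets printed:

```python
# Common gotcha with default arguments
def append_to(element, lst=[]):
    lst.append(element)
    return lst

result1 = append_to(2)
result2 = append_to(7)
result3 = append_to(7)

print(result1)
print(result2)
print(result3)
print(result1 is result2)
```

Key concept: mutable default argument gotcha.
Step by step:
`result1 = append_to(2)` → result1 = [2]
`result2 = append_to(7)` → result1 = [2, 7] (same object as result2); result2 = [2, 7] (same object as result1)
`result3 = append_to(7)` → result1 = [2, 7, 7] (same object as result2, result3); result2 = [2, 7, 7] (same object as result1, result3); result3 = [2, 7, 7] (same object as result1, result2)
`print(result1)` → prints [2, 7, 7]
`print(result2)` → prints [2, 7, 7]
`print(result3)` → prints [2, 7, 7]
`print(result1 is result2)` → prints True

Answer:
[2, 7, 7]
[2, 7, 7]
[2, 7, 7]
True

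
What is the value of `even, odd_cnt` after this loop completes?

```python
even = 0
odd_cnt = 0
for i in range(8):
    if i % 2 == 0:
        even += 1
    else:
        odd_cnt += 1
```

Count evens and odds in range(8)
`even, odd_cnt` takes the values: (0, 0) → (1, 0) → (1, 1) → (2, 1) → (2, 2) → (3, 2) → (3, 3) → (4, 3) → (4, 4)

Answer: 4, 4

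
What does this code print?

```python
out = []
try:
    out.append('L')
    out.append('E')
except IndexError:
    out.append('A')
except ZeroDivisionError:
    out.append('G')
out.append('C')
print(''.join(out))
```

Execution trace: 'L' (try body) → 'E' (try body, no exception) → 'C' (after the try/except). Output: LEC

Answer: LEC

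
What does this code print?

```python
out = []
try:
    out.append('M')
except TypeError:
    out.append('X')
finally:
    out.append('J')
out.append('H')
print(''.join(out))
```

Execution trace: 'M' (try body, no exception) → 'J' (finally) → 'H' (after the try/except). Output: MJH

Answer: MJH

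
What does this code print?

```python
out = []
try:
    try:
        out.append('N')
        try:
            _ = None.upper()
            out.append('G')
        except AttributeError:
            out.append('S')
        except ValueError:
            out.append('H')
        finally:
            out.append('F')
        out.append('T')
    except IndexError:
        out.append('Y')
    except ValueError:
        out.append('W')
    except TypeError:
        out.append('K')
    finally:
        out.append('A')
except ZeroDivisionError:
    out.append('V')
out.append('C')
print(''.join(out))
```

Execution trace: 'N' (try body) → 'S' (inner except AttributeError) → 'F' (inner finally) → 'T' (try body, no exception) → 'A' (finally) → 'C' (after the try/except). Output: NSFTAC

Answer: NSFTAC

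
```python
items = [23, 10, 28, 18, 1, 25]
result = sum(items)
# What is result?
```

Trace:
`items = [23, 10, 28, 18, 1, 25]` → items = [23, 10, 28, 18, 1, 25]
`result = sum(items)` → result = 105
So result = 105

Answer: 105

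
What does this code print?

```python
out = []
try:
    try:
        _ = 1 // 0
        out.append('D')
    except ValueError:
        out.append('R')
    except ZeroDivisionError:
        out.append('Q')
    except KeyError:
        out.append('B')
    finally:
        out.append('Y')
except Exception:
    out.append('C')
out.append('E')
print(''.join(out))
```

Execution trace: 'Q' (inner except ZeroDivisionError) → 'Y' (inner finally) → 'E' (after the try/except). Output: QYE

Answer: QYE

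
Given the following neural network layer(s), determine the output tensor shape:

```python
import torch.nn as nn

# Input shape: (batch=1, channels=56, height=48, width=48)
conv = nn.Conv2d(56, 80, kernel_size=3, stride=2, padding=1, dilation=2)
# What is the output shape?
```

Input: (1, 56, 48, 48) -> Output: (1, 80, 23, 23)

Answer: (1, 80, 23, 23)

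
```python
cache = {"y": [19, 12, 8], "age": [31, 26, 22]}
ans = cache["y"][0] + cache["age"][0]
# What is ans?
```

Trace:
`cache = {"y": [19, 12, 8], "age": [31, 26, 22]}` → cache = {'y': [19, 12, 8], 'age': [31, 26, 22]}
`ans = cache["y"][0] + cache["age"][0]` → ans = 50
So ans = 50

Answer: 50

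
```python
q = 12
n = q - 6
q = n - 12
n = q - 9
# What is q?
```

Trace:
`q = 12` → q = 12
`n = q - 6` → n = 6
`q = n - 12` → q = -6
`n = q - 9` → n = -15
So q = -6

Answer: -6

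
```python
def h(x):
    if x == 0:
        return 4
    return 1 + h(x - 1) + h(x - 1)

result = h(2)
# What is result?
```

h(x) = 1 + 2·h(x-1), h(0)=4. Closed form: (4+1)·2^2 - 1 = 19.

Answer: 19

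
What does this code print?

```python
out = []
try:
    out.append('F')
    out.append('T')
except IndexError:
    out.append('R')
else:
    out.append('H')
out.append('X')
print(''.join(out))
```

Execution trace: 'F' (try body) → 'T' (try body, no exception) → 'H' (else) → 'X' (after the try/except). Output: FTHX

Answer: FTHX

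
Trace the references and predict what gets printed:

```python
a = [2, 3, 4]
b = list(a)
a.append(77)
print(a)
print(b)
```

Key concept: list() constructor creates copy.
Step by step:
`a = [2, 3, 4]` → a = [2, 3, 4]
`b = list(a)` → b = [2, 3, 4]
`a.append(77)` → a = [2, 3, 4, 77]
`print(a)` → prints [2, 3, 4, 77]
`print(b)` → prints [2, 3, 4]

Answer:
[2, 3, 4, 77]
[2, 3, 4]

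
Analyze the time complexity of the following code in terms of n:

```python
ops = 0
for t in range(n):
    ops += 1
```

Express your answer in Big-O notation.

Each loop level contributes: n. Multiplying the contributions gives O(n).

Answer: O(n)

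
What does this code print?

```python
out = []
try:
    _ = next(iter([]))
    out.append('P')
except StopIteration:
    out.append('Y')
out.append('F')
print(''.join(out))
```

Execution trace: 'Y' (except StopIteration) → 'F' (after the try/except). Output: YF

Answer: YF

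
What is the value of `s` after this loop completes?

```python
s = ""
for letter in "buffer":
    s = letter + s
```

Reverse 'buffer'
`s` takes the values: "" → "b" → "ub" → "fub" → "ffub" → "effub" → "reffub"

Answer: "reffub"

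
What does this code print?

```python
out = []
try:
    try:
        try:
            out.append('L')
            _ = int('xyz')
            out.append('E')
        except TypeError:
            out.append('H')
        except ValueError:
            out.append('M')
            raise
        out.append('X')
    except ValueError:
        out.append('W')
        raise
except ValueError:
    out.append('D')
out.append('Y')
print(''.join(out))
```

Execution trace: 'L' (inner try body) → 'M' (inner except ValueError) → 'W' (except ValueError) → 'D' (outer except ValueError) → 'Y' (after the try/except). Output: LMWDY

Answer: LMWDY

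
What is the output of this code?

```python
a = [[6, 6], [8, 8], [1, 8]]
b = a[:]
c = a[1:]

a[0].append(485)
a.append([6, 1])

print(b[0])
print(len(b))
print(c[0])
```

Key concept: slice with nested mutation.
Step by step:
`a = [[6, 6], [8, 8], [1, 8]]` → a = [[6, 6], [8, 8], [1, 8]]
`b = a[:]` → b = [[6, 6], [8, 8], [1, 8]]
`c = a[1:]` → c = [[8, 8], [1, 8]]
`a[0].append(485)` → a = [[6, 6, 485], [8, 8], [1, 8]]; b = [[6, 6, 485], [8, 8], [1, 8]]
`a.append([6, 1])` → a = [[6, 6, 485], [8, 8], [1, 8], [6, 1]]
`print(b[0])` → prints [6, 6, 485]
`print(len(b))` → prints 3
`print(c[0])` → prints [8, 8]

Answer:
[6, 6, 485]
3
[8, 8]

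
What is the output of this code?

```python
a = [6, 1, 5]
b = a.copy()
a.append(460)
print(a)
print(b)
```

Key concept: list.copy() creates independent copy.
Step by step:
`a = [6, 1, 5]` → a = [6, 1, 5]
`b = a.copy()` → b = [6, 1, 5]
`a.append(460)` → a = [6, 1, 5, 460]
`print(a)` → prints [6, 1, 5, 460]
`print(b)` → prints [6, 1, 5]

Answer:
[6, 1, 5, 460]
[6, 1, 5]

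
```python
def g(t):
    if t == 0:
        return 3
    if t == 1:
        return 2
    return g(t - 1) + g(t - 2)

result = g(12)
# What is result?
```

Build up from base cases: g(0)=3, g(1)=2, g(2)=5, g(3)=7, g(4)=12, g(5)=19, g(6)=31, ..., g(12)=555

Answer: 555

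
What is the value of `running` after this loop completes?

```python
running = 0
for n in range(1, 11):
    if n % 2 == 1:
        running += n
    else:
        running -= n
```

Add odd, subtract even
`running` takes the values: 0 → 1 → -1 → 2 → -2 → 3 → -3 → 4 → -4 → 5 → -5

Answer: -5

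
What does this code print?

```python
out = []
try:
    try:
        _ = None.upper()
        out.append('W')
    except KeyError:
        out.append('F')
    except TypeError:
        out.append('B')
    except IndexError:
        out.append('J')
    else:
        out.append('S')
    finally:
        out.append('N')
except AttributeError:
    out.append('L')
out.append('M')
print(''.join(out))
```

Execution trace: 'N' (finally) → 'L' (outer except AttributeError) → 'M' (after the try/except). Output: NLM

Answer: NLM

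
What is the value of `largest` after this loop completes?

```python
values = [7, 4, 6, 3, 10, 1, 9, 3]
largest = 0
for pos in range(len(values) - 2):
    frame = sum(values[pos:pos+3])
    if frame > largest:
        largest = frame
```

Max sum of 3-element window in [7, 4, 6, 3, 10, 1, 9, 3]
`largest` takes the values: 0 → 17 → 19 → 20

Answer: 20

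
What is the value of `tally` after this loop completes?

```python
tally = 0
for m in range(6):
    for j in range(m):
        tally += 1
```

Triangle number: 0+1+2+...+5
`tally` takes the values: 0 → 1 → 2 → 3 → 4 → 5 → 6 → 7 → 8 → 9 → 10 → 11 → 12 → 13 → 14 → 15

Answer: 15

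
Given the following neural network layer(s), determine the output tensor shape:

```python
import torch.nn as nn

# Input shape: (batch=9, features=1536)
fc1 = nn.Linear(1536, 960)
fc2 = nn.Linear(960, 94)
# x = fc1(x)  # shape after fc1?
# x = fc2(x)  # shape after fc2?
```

Input: (9, 1536) -> after fc1: (9, 960) -> Output: (9, 94)

Answer: (9, 94)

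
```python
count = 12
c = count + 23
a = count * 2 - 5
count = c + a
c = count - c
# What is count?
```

Trace:
`count = 12` → count = 12
`c = count + 23` → c = 35
`a = count * 2 - 5` → a = 19
`count = c + a` → count = 54
`c = count - c` → c = 19
So count = 54

Answer: 54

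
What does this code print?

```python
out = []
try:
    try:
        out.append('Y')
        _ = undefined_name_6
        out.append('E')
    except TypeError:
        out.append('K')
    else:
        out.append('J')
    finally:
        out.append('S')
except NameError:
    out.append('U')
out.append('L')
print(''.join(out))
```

Execution trace: 'Y' (inner try body) → 'S' (inner finally) → 'U' (outer except NameError) → 'L' (after the try/except). Output: YSUL

Answer: YSUL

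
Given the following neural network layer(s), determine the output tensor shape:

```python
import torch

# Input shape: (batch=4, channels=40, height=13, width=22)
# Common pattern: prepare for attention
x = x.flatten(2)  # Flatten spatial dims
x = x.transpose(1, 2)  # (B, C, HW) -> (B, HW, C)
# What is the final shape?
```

Input: (4, 40, 13, 22) -> after flatten(2): (4, 40, 286) -> Output: (4, 286, 40)

Answer: (4, 286, 40)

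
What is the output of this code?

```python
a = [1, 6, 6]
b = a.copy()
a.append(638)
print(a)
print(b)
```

Key concept: list.copy() creates independent copy.
Step by step:
`a = [1, 6, 6]` → a = [1, 6, 6]
`b = a.copy()` → b = [1, 6, 6]
`a.append(638)` → a = [1, 6, 6, 638]
`print(a)` → prints [1, 6, 6, 638]
`print(b)` → prints [1, 6, 6]

Answer:
[1, 6, 6, 638]
[1, 6, 6]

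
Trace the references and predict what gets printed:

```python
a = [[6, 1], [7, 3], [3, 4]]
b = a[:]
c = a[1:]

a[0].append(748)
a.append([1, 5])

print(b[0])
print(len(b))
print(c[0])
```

Key concept: slice with nested mutation.
Step by step:
`a = [[6, 1], [7, 3], [3, 4]]` → a = [[6, 1], [7, 3], [3, 4]]
`b = a[:]` → b = [[6, 1], [7, 3], [3, 4]]
`c = a[1:]` → c = [[7, 3], [3, 4]]
`a[0].append(748)` → a = [[6, 1, 748], [7, 3], [3, 4]]; b = [[6, 1, 748], [7, 3], [3, 4]]
`a.append([1, 5])` → a = [[6, 1, 748], [7, 3], [3, 4], [1, 5]]
`print(b[0])` → prints [6, 1, 748]
`print(len(b))` → prints 3
`print(c[0])` → prints [7, 3]

Answer:
[6, 1, 748]
3
[7, 3]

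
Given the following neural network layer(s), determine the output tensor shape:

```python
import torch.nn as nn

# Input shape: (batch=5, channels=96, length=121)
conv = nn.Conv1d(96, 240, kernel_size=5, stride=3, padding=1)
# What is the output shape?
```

Input: (5, 96, 121) -> Output: (5, 240, 40)

Answer: (5, 240, 40)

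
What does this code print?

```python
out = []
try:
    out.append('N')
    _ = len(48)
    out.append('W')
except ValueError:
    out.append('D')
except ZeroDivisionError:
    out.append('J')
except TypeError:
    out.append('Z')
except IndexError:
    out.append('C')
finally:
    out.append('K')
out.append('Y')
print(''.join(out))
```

Execution trace: 'N' (try body) → 'Z' (except TypeError) → 'K' (finally) → 'Y' (after the try/except). Output: NZKY

Answer: NZKY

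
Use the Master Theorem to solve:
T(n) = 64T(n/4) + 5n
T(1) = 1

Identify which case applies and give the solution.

a=64, b=4, f(n)=5n. log_4(64) = 3. Since c=1 < 3, Case 1 applies: T(n) = Θ(n^log_b(a)) = O(n^3).

Answer: O(n^3) - Case 1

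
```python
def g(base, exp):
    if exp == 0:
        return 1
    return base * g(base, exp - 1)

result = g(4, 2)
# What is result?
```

g(4, 2) = 4 * 4 = 16

Answer: 16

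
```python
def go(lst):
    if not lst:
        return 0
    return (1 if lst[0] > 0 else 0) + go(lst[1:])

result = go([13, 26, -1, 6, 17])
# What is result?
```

Count of positive elements in [13, 26, -1, 6, 17] = 4

Answer: 4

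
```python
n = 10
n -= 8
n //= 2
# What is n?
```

Trace:
`n = 10` → n = 10
`n -= 8` → n = 2
`n //= 2` → n = 1
So n = 1

Answer: 1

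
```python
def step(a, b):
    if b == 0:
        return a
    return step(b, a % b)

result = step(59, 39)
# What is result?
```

step(59, 39) -> step(39, 20) -> step(20, 19) -> step(19, 1) -> step(1, 0) -> 1

Answer: 1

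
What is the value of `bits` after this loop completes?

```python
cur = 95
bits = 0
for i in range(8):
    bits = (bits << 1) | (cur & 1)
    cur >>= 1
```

Reverse lowest 8 bits of 95
`bits` takes the values: 0 → 1 → 3 → 7 → 15 → 31 → 62 → 125 → 250

Answer: 250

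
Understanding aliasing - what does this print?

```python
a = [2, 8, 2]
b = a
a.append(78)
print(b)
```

Key concept: basic list aliasing.
Step by step:
`a = [2, 8, 2]` → a = [2, 8, 2]
`b = a` → b = [2, 8, 2] (same object as a)
`a.append(78)` → a = [2, 8, 2, 78] (same object as b); b = [2, 8, 2, 78] (same object as a)
`print(b)` → prints [2, 8, 2, 78]

Answer: [2, 8, 2, 78]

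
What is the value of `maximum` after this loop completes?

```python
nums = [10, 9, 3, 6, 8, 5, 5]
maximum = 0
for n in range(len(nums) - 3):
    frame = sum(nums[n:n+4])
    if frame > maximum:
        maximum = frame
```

Max sum of 4-element window in [10, 9, 3, 6, 8, 5, 5]
`maximum` takes the values: 0 → 28

Answer: 28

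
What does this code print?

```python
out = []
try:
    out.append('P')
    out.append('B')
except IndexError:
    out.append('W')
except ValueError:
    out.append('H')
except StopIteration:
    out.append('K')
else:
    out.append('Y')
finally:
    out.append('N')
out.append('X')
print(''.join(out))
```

Execution trace: 'P' (try body) → 'B' (try body, no exception) → 'Y' (else) → 'N' (finally) → 'X' (after the try/except). Output: PBYNX

Answer: PBYNX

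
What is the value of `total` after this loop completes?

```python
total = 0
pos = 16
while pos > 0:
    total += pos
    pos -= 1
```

Sum 16 down to 1
`total` takes the values: 0 → 16 → 31 → 45 → 58 → 70 → 81 → 91 → 100 → 108 → 115 → 121 → 126 → 130 → 133 → 135 → 136

Answer: 136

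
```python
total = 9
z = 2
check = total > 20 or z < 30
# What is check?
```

Trace:
`total = 9` → total = 9
`z = 2` → z = 2
`check = total > 20 or z < 30` → check = True
So check = True

Answer: True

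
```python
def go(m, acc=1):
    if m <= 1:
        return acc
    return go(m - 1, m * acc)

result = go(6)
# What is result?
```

Accumulator trace (n, acc): (6, 1) -> (5, 6) -> (4, 30) -> (3, 120) -> (2, 360) -> (1, 720) -> return 720

Answer: 720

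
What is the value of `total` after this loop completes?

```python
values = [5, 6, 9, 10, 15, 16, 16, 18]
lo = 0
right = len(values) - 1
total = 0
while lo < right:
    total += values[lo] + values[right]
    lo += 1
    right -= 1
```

Sum of pairs from ends
`total` takes the values: 0 → 23 → 45 → 70 → 95

Answer: 95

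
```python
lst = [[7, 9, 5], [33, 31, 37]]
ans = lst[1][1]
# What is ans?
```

Trace:
`lst = [[7, 9, 5], [33, 31, 37]]` → lst = [[7, 9, 5], [33, 31, 37]]
`ans = lst[1][1]` → ans = 31
So ans = 31

Answer: 31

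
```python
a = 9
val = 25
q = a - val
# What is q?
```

Trace:
`a = 9` → a = 9
`val = 25` → val = 25
`q = a - val` → q = -16
So q = -16

Answer: -16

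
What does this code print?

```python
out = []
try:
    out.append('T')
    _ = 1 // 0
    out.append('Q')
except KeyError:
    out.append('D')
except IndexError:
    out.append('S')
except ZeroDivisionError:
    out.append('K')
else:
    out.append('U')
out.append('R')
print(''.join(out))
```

Execution trace: 'T' (try body) → 'K' (except ZeroDivisionError) → 'R' (after the try/except). Output: TKR

Answer: TKR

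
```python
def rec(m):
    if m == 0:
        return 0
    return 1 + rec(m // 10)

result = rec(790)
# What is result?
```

Count of digits of 790: 3

Answer: 3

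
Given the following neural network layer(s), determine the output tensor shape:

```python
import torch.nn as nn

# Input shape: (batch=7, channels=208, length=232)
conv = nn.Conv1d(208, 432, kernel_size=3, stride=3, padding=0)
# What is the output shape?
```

Input: (7, 208, 232) -> Output: (7, 432, 77)

Answer: (7, 432, 77)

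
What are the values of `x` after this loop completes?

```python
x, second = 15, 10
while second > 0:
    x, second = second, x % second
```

GCD of 15 and 10
`x` takes the values: 15 → 10 → 5

Answer: 5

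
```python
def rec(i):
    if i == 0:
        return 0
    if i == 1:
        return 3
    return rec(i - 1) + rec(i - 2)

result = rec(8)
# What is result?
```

Build up from base cases: rec(0)=0, rec(1)=3, rec(2)=3, rec(3)=6, rec(4)=9, rec(5)=15, rec(6)=24, ..., rec(8)=63

Answer: 63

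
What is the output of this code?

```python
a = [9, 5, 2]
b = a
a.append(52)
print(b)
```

Key concept: basic list aliasing.
Step by step:
`a = [9, 5, 2]` → a = [9, 5, 2]
`b = a` → b = [9, 5, 2] (same object as a)
`a.append(52)` → a = [9, 5, 2, 52] (same object as b); b = [9, 5, 2, 52] (same object as a)
`print(b)` → prints [9, 5, 2, 52]

Answer: [9, 5, 2, 52]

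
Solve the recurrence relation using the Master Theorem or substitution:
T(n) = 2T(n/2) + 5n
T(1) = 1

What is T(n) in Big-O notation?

By Master Theorem: a=2, b=2, f(n)=5n. Since log_2(2) = 1 and f(n) = Θ(n^1), Case 2 applies. T(n) = O(n log n).

Answer: O(n log n)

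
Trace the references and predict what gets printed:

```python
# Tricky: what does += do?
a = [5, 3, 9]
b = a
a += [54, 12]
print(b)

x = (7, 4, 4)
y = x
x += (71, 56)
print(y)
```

Key concept: += behavior differs for mutable vs immutable.
Step by step:
`a = [5, 3, 9]` → a = [5, 3, 9]
`b = a` → b = [5, 3, 9] (same object as a)
`a += [54, 12]` → a = [5, 3, 9, 54, 12] (same object as b); b = [5, 3, 9, 54, 12] (same object as a)
`print(b)` → prints [5, 3, 9, 54, 12]
`x = (7, 4, 4)` → x = (7, 4, 4)
`y = x` → y = (7, 4, 4)
`x += (71, 56)` → x = (7, 4, 4, 71, 56)
`print(y)` → prints (7, 4, 4)

Answer:
[5, 3, 9, 54, 12]
(7, 4, 4)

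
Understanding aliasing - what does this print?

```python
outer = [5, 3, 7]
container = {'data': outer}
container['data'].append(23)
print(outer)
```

Key concept: dict holds reference to list.
Step by step:
`outer = [5, 3, 7]` → outer = [5, 3, 7]
`container = {'data': outer}` → container = {'data': [5, 3, 7]}
`container['data'].append(23)` → outer = [5, 3, 7, 23]; container = {'data': [5, 3, 7, 23]}
`print(outer)` → prints [5, 3, 7, 23]

Answer: [5, 3, 7, 23]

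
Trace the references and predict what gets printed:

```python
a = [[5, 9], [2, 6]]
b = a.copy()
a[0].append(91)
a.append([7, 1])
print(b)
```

Key concept: shallow copy with nested lists.
Step by step:
`a = [[5, 9], [2, 6]]` → a = [[5, 9], [2, 6]]
`b = a.copy()` → b = [[5, 9], [2, 6]]
`a[0].append(91)` → a = [[5, 9, 91], [2, 6]]; b = [[5, 9, 91], [2, 6]]
`a.append([7, 1])` → a = [[5, 9, 91], [2, 6], [7, 1]]
`print(b)` → prints [[5, 9, 91], [2, 6]]

Answer: [[5, 9, 91], [2, 6]]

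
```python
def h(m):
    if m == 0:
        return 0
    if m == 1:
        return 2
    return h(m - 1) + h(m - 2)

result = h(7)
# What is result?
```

Build up from base cases: h(0)=0, h(1)=2, h(2)=2, h(3)=4, h(4)=6, h(5)=10, h(6)=16, ..., h(7)=26

Answer: 26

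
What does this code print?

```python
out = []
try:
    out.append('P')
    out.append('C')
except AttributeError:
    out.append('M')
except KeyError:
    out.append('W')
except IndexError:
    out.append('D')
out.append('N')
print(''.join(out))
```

Execution trace: 'P' (try body) → 'C' (try body, no exception) → 'N' (after the try/except). Output: PCN

Answer: PCN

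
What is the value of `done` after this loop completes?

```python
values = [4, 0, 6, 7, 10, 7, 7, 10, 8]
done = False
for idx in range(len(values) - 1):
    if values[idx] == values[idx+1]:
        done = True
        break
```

Check consecutive duplicates in [4, 0, 6, 7, 10, 7, 7, 10, 8]
`done` takes the values: False → True

Answer: True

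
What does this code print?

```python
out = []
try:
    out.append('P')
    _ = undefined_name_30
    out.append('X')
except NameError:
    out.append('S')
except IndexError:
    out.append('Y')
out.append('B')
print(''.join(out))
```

Execution trace: 'P' (try body) → 'S' (except NameError) → 'B' (after the try/except). Output: PSB

Answer: PSB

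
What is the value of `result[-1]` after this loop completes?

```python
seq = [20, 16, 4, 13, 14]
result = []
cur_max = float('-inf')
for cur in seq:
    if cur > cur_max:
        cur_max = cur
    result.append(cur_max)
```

Running max ends at 20
`result` takes the values: [] → [20] → [20, 20] → [20, 20, 20] → [20, 20, 20, 20] → [20, 20, 20, 20, 20]
So `result[-1]` = 20

Answer: 20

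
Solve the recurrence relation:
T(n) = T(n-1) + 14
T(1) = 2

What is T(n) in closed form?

Unrolling: T(n) = T(1) + 14·(n-1) = 2 + 14(n-1) = 14n - 12.

Answer: T(n) = 14n - 12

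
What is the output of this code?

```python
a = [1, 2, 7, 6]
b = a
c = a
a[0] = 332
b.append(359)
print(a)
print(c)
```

Key concept: multiple aliases.
Step by step:
`a = [1, 2, 7, 6]` → a = [1, 2, 7, 6]
`b = a` → b = [1, 2, 7, 6] (same object as a)
`c = a` → c = [1, 2, 7, 6] (same object as a, b)
`a[0] = 332` → a = [332, 2, 7, 6] (same object as b, c); b = [332, 2, 7, 6] (same object as a, c); c = [332, 2, 7, 6] (same object as a, b)
`b.append(359)` → a = [332, 2, 7, 6, 359] (same object as b, c); b = [332, 2, 7, 6, 359] (same object as a, c); c = [332, 2, 7, 6, 359] (same object as a, b)
`print(a)` → prints [332, 2, 7, 6, 359]
`print(c)` → prints [332, 2, 7, 6, 359]

Answer:
[332, 2, 7, 6, 359]
[332, 2, 7, 6, 359]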